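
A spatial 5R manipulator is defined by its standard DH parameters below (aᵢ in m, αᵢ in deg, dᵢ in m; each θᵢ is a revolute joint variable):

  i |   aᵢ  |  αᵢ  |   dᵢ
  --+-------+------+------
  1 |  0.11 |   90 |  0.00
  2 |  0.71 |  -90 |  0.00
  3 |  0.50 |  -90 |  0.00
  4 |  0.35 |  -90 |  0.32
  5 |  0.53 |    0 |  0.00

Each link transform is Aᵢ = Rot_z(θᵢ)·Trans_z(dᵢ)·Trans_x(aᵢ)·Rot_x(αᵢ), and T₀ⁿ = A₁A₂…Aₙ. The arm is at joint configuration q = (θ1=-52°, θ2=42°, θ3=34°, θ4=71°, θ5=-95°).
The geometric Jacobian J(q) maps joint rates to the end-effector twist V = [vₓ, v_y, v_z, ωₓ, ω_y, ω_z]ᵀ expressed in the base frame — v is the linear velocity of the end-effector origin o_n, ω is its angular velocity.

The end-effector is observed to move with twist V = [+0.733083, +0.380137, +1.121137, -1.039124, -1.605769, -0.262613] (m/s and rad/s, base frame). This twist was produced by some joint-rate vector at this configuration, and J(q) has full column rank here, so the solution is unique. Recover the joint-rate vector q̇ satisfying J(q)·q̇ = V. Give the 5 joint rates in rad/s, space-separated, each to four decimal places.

0.7120 0.7560 -0.8870 -0.7670 0.7860

o_n = [1.3390, -0.0280, 0.2766]
J₁: ẑ×o_n = [0.0280, 1.3390, -0.0000], ω = ẑ
J2: z=[-0.7880, -0.6157, 0.0000] o=[0.0677, -0.0867, 0.0000] → [-0.1703, 0.2179, 0.7364, -0.7880, -0.6157, 0.0000]
J3: z=[-0.4120, 0.5273, 0.7431] o=[0.3926, -0.5025, 0.4751] → [-0.4573, 0.6216, -0.6945, -0.4120, 0.5273, 0.7431]
J4: z=[0.3974, 0.8379, -0.3742] o=[0.8025, -0.5731, 0.7524] → [-0.1948, -0.0116, -0.2329, 0.3974, 0.8379, -0.3742]
J5: z=[-0.6412, -0.0381, -0.7665] o=[1.1595, -0.4955, 0.4500] → [0.3650, -0.2488, -0.2929, -0.6412, -0.0381, -0.7665]
q̇ = J⁺·V = [0.7120, 0.7560, -0.8870, -0.7670, 0.7860]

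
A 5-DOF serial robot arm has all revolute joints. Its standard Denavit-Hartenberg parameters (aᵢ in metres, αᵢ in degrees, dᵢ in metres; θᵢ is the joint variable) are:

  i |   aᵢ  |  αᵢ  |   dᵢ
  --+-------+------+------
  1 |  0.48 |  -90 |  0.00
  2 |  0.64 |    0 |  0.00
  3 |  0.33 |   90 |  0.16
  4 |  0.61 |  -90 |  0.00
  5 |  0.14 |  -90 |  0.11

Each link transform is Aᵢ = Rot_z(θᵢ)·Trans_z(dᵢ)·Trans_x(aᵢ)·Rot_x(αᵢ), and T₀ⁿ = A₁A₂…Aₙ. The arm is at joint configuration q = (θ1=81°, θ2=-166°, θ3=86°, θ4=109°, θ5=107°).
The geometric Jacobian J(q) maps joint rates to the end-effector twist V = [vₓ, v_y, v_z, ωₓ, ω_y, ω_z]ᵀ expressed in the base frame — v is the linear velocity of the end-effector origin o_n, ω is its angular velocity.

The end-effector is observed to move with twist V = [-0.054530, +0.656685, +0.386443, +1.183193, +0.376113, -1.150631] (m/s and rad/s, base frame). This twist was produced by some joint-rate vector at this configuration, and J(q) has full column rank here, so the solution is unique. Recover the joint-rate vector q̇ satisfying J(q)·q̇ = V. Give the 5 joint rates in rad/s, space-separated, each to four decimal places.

-0.9440 -0.0920 -0.9810 -0.5840 0.1130

o_n = [-0.6544, 0.1016, 0.1717]
J₁: ẑ×o_n = [-0.1016, -0.6544, 0.0000], ω = ẑ
J2: z=[-0.9877, 0.1564, 0.0000] o=[0.0751, 0.4741, 0.0000] → [0.0269, 0.1696, 0.4821, -0.9877, 0.1564, 0.0000]
J3: z=[-0.9877, 0.1564, 0.0000] o=[-0.0221, -0.1393, 0.1548] → [0.0026, 0.0166, -0.1389, -0.9877, 0.1564, 0.0000]
J4: z=[-0.1541, -0.9727, 0.1736] o=[-0.1711, -0.0576, 0.4798] → [0.2721, -0.1314, -0.4946, -0.1541, -0.9727, 0.1736]
J5: z=[0.2959, -0.2131, -0.9312] o=[-0.7462, -0.0015, 0.2842] → [0.1199, -0.0521, 0.0500, 0.2959, -0.2131, -0.9312]
q̇ = J⁺·V = [-0.9440, -0.0920, -0.9810, -0.5840, 0.1130]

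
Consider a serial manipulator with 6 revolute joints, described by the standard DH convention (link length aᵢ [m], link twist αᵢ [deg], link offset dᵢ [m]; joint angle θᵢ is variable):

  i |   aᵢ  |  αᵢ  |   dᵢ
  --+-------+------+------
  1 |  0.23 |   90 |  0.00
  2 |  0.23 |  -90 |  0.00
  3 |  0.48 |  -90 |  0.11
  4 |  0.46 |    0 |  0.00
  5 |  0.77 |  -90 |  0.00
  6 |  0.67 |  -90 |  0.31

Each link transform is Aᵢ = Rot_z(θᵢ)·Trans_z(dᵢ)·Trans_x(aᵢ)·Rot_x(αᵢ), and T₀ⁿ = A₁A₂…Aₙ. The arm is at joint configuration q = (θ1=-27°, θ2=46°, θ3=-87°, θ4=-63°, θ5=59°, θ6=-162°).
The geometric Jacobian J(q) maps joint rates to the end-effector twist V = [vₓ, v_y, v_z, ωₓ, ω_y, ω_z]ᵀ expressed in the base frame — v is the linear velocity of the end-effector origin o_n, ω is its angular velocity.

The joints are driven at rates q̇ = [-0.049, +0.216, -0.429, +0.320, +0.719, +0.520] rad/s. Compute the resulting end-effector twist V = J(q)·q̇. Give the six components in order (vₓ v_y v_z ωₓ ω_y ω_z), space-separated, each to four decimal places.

o_n = [-0.0156, -0.9246, 0.4987]
J₁: ẑ×o_n = [0.9246, -0.0156, 0.0000], ω = ẑ
J2: z=[-0.4540, -0.8910, 0.0000] o=[0.2049, -0.1044, 0.0000] → [-0.4443, 0.2264, 0.1759, -0.4540, -0.8910, 0.0000]
J3: z=[-0.6409, 0.3266, 0.6947] o=[0.3473, -0.1770, 0.1654] → [0.6282, -0.0385, 0.5977, -0.6409, 0.3266, 0.6947]
J4: z=[0.6419, -0.2683, 0.7184] o=[0.0747, -0.5760, 0.2599] → [0.1864, -0.2181, -0.2480, 0.6419, -0.2683, 0.7184]
J5: z=[0.6419, -0.2683, 0.7184] o=[-0.2759, -0.6315, 0.5525] → [0.2250, 0.2215, -0.1183, 0.6419, -0.2683, 0.7184]
J6: z=[0.6100, -0.3890, -0.6903] o=[-0.6337, -1.3101, 0.6187] → [0.3128, -0.3534, 0.4755, 0.6100, -0.3890, -0.6903]
V = J·q̇ = [-0.0267, -0.0281, -0.1356, 1.1610, -0.8136, 0.0404]

-0.0267 -0.0281 -0.1356 1.1610 -0.8136 0.0404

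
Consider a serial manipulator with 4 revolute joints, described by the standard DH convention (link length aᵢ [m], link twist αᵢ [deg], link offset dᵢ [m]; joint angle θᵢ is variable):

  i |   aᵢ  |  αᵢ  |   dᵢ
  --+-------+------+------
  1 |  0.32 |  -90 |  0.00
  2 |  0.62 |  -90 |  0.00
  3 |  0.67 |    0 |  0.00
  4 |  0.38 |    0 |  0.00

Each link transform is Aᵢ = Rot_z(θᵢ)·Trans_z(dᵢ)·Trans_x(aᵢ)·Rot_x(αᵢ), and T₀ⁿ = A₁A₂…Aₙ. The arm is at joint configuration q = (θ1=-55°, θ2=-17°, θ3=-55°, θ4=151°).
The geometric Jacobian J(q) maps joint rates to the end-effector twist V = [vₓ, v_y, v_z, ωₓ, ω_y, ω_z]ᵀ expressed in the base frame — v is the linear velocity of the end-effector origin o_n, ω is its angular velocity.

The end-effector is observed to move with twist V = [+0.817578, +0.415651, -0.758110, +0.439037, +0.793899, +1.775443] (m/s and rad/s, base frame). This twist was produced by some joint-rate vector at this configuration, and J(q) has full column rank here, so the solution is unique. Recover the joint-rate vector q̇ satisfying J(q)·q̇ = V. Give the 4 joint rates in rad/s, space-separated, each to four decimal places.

o_n = [0.8526, -0.9197, 0.2820]
J₁: ẑ×o_n = [0.9197, 0.8526, -0.0000], ω = ẑ
J2: z=[0.8192, 0.5736, 0.0000] o=[0.1835, -0.2621, 0.0000] → [0.1618, -0.2310, -0.9224, 0.8192, 0.5736, 0.0000]
J3: z=[0.1677, -0.2395, -0.9563] o=[0.5236, -0.7478, 0.1813] → [-0.1885, -0.3315, 0.0500, 0.1677, -0.2395, -0.9563]
J4: z=[0.1677, -0.2395, -0.9563] o=[1.1840, -0.7341, 0.2936] → [-0.1748, 0.3188, -0.1105, 0.1677, -0.2395, -0.9563]
q̇ = J⁺·V = [0.4720, 0.8150, -0.9780, -0.3850]

0.4720 0.8150 -0.9780 -0.3850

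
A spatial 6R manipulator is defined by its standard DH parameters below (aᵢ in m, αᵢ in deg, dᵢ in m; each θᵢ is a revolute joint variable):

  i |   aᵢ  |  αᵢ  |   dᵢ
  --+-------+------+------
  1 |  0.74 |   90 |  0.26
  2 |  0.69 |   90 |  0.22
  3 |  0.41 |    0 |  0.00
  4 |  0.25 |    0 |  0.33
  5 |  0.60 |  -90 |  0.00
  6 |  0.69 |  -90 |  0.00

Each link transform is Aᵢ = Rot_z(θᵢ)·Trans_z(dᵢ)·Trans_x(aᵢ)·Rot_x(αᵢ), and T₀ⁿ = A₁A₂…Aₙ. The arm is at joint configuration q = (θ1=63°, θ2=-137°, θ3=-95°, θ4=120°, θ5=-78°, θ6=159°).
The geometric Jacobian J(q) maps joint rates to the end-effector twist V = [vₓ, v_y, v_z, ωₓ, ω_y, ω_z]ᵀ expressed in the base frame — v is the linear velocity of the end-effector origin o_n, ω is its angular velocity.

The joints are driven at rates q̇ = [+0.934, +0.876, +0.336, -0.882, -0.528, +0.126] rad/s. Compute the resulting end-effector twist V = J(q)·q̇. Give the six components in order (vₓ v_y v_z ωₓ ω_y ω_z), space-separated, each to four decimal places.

o_n = [-0.0156, 0.0740, -0.2621]
J₁: ẑ×o_n = [-0.0740, -0.0156, 0.0000], ω = ẑ
J2: z=[0.8910, -0.4540, 0.0000] o=[0.3360, 0.6593, 0.2600] → [0.2370, 0.4652, -0.6812, 0.8910, -0.4540, 0.0000]
J3: z=[-0.3096, -0.6077, 0.7314] o=[0.3029, 0.1098, -0.2106] → [0.0575, -0.2489, -0.1824, -0.3096, -0.6077, 0.7314]
J4: z=[-0.3096, -0.6077, 0.7314] o=[-0.0492, 0.3185, -0.1862] → [0.2250, 0.0010, 0.0961, -0.3096, -0.6077, 0.7314]
J5: z=[-0.3096, -0.6077, 0.7314] o=[-0.1324, -0.0776, -0.0994] → [-0.0120, 0.0351, 0.0241, -0.3096, -0.6077, 0.7314]
J6: z=[0.2711, -0.7936, -0.5447] o=[-0.6793, -0.0954, -0.3456] → [0.0259, -0.3841, 0.5726, 0.2711, -0.7936, -0.5447]
V = J·q̇ = [-0.0310, 0.2415, -0.6833, 1.1472, 0.1549, 0.0799]

-0.0310 0.2415 -0.6833 1.1472 0.1549 0.0799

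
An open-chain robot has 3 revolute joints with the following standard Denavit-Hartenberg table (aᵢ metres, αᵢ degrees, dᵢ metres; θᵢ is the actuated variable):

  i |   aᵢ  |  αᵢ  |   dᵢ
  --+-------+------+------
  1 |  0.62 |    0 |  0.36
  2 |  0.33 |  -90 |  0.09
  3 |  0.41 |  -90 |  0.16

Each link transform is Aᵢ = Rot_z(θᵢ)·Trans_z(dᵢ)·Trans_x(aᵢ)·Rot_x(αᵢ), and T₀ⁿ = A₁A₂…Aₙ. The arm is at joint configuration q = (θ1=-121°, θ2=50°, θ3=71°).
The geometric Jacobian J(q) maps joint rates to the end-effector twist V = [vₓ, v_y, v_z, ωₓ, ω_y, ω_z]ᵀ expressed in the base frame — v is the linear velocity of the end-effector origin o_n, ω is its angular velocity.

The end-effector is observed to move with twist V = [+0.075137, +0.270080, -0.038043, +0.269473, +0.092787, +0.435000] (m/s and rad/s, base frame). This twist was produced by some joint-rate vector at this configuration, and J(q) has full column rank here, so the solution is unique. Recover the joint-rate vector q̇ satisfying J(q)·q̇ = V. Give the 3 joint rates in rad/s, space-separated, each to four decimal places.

o_n = [-0.0171, -0.9176, 0.0623]
J₁: ẑ×o_n = [0.9176, -0.0171, 0.0000], ω = ẑ
J2: z=[0.0000, 0.0000, 1.0000] o=[-0.3193, -0.5314, 0.3600] → [0.3861, 0.3022, -0.0000, 0.0000, 0.0000, 1.0000]
J3: z=[0.9455, 0.3256, 0.0000] o=[-0.2119, -0.8435, 0.4500] → [-0.1262, 0.3665, -0.1335, 0.9455, 0.3256, 0.0000]
q̇ = J⁺·V = [-0.1070, 0.5420, 0.2850]

-0.1070 0.5420 0.2850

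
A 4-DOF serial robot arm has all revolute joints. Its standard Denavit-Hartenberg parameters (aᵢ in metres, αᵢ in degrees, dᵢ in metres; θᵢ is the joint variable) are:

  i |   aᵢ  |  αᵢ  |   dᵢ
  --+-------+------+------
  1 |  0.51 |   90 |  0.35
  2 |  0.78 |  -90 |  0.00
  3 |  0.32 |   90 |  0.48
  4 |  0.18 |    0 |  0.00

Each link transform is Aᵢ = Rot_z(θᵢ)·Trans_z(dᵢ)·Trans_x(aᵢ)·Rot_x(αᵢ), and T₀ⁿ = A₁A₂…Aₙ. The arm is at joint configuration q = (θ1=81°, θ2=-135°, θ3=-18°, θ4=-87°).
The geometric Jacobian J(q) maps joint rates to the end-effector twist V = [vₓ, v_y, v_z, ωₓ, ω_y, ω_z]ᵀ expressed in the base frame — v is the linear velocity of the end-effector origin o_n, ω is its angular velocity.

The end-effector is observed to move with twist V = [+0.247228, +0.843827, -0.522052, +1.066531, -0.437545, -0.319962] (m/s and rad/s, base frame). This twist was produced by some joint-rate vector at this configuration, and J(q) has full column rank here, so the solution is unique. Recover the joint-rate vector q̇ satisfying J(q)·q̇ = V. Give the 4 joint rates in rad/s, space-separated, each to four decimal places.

o_n = [0.0926, -0.0661, -0.6354]
J₁: ẑ×o_n = [0.0661, 0.0926, -0.0000], ω = ẑ
J2: z=[0.9877, -0.1564, 0.0000] o=[0.0798, 0.5037, 0.3500] → [0.1541, 0.9733, -0.5608, 0.9877, -0.1564, 0.0000]
J3: z=[0.1106, 0.6984, -0.7071] o=[-0.0065, -0.0410, -0.2015] → [-0.3207, -0.0221, -0.0720, 0.1106, 0.6984, -0.7071]
J4: z=[0.9735, 0.0670, 0.2185] o=[0.1106, 0.0662, -0.7562] → [0.0370, -0.1215, -0.1275, 0.9735, 0.0670, 0.2185]
q̇ = J⁺·V = [-0.6670, 0.9440, -0.4330, 0.1870]

-0.6670 0.9440 -0.4330 0.1870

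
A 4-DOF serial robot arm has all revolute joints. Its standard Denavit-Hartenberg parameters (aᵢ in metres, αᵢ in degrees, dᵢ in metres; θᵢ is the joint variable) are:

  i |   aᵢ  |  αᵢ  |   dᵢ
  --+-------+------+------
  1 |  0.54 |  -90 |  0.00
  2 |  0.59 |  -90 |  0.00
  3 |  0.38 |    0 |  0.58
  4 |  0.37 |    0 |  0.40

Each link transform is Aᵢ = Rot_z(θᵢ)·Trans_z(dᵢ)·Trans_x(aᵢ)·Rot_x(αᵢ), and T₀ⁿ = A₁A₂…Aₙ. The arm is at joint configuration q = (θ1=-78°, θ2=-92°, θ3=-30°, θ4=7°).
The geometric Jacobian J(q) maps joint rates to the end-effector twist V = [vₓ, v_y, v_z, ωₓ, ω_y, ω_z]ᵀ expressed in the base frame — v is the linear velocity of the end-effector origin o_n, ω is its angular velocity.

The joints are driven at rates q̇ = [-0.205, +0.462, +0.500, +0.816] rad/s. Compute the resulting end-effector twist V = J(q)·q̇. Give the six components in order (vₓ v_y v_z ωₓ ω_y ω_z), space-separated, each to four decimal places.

-0.7588 -0.8320 -0.1471 0.7253 -1.1904 -0.1591

o_n = [0.6340, -1.3736, 1.2931]
J₁: ẑ×o_n = [1.3736, 0.6340, -0.0000], ω = ẑ
J2: z=[0.9781, 0.2079, 0.0000] o=[0.1123, -0.5282, 0.0000] → [0.2689, -1.2649, -0.9354, 0.9781, 0.2079, 0.0000]
J3: z=[0.2078, -0.9776, 0.0349] o=[0.1080, -0.5081, 0.5896] → [-0.6575, -0.1278, 0.3344, 0.2078, -0.9776, 0.0349]
J4: z=[0.2078, -0.9776, 0.0349] o=[0.4120, -1.0243, 0.9388] → [-0.3342, -0.0659, 0.1445, 0.2078, -0.9776, 0.0349]
V = J·q̇ = [-0.7588, -0.8320, -0.1471, 0.7253, -1.1904, -0.1591]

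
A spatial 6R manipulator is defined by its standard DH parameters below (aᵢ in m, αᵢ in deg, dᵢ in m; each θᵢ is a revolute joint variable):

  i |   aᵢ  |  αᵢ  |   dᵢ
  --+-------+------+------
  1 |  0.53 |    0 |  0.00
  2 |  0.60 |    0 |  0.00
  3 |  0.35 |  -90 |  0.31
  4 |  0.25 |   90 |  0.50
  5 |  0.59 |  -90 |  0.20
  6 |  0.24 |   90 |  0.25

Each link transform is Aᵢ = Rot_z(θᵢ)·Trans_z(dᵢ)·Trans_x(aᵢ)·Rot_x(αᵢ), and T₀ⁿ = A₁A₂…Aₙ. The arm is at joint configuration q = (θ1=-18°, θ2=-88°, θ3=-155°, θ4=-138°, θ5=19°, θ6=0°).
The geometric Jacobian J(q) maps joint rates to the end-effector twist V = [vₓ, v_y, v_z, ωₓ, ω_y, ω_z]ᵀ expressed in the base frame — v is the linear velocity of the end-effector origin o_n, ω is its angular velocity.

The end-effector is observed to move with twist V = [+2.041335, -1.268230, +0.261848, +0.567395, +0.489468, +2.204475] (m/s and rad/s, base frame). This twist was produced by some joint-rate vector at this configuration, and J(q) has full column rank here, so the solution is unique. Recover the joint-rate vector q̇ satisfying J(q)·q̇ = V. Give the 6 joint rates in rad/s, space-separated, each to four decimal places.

0.7750 -0.1590 0.7570 0.1270 -0.8820 -0.8080

o_n = [-0.5785, -1.3843, 0.7993]
J₁: ẑ×o_n = [1.3843, -0.5785, 0.0000], ω = ẑ
J2: z=[0.0000, 0.0000, 1.0000] o=[0.5041, -0.1638, 0.0000] → [1.2205, -1.0826, 0.0000, 0.0000, 0.0000, 1.0000]
J3: z=[0.0000, 0.0000, 1.0000] o=[0.3387, -0.7405, 0.0000] → [0.6437, -0.9172, 0.0000, 0.0000, 0.0000, 1.0000]
J4: z=[-0.9877, -0.1564, 0.0000] o=[0.2839, -0.3948, 0.3100] → [-0.0765, 0.4833, 0.8423, -0.9877, -0.1564, 0.0000]
J5: z=[0.1047, -0.6609, -0.7431] o=[-0.1809, -0.6566, 0.4773] → [-0.7536, 0.2618, -0.3390, 0.1047, -0.6609, -0.7431]
J6: z=[-0.9717, 0.0911, -0.2178] o=[-0.2848, -1.2283, 0.7019] → [-0.0251, 0.1586, 0.1784, -0.9717, 0.0911, -0.2178]
q̇ = J⁺·V = [0.7750, -0.1590, 0.7570, 0.1270, -0.8820, -0.8080]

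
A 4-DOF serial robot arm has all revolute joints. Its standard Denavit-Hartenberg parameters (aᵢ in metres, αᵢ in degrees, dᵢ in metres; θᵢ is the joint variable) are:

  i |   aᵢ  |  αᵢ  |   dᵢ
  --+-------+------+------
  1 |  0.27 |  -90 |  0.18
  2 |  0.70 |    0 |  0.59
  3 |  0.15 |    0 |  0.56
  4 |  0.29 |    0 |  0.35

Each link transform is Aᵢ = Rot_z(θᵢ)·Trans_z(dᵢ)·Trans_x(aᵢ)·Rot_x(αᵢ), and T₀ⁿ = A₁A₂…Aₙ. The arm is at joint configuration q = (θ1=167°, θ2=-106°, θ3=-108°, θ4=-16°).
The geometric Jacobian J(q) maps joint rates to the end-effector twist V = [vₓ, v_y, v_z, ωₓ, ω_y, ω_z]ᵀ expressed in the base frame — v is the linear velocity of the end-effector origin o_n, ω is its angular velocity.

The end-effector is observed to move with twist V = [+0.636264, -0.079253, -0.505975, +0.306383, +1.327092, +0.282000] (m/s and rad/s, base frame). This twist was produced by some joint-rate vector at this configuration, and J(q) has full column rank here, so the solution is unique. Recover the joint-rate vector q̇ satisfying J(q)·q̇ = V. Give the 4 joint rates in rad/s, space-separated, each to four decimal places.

o_n = [-0.1097, -1.5141, 0.5469]
J₁: ẑ×o_n = [1.5141, -0.1097, 0.0000], ω = ẑ
J2: z=[-0.2250, -0.9744, 0.0000] o=[-0.2631, 0.0607, 0.1800] → [-0.3574, 0.0825, 0.5037, -0.2250, -0.9744, 0.0000]
J3: z=[-0.2250, -0.9744, 0.0000] o=[-0.2078, -0.5575, 0.8529] → [0.2982, -0.0688, 0.3108, -0.2250, -0.9744, 0.0000]
J4: z=[-0.2250, -0.9744, 0.0000] o=[-0.2126, -1.1312, 0.7690] → [0.2165, -0.0500, 0.1864, -0.2250, -0.9744, 0.0000]
q̇ = J⁺·V = [0.2820, -0.8560, 0.1570, -0.6630]

0.2820 -0.8560 0.1570 -0.6630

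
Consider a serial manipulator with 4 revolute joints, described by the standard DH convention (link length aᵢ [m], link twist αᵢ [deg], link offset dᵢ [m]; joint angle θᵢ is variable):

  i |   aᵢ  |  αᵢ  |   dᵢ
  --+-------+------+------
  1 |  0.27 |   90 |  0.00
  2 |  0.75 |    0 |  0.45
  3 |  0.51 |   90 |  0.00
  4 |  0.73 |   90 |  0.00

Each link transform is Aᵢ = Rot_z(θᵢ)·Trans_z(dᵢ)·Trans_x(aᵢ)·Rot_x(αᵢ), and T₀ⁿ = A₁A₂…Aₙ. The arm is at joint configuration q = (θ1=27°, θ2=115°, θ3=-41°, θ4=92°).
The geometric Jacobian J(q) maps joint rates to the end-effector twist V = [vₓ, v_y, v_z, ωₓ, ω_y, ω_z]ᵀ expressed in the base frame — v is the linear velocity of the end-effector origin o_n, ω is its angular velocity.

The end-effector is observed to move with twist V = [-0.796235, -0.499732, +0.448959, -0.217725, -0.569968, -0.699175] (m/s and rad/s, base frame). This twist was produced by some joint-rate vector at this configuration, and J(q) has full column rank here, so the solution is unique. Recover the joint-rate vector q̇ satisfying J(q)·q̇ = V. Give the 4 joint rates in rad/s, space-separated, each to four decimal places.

-0.8290 -0.2020 0.6110 -0.4710

o_n = [0.6127, -1.0117, 1.1455]
J₁: ẑ×o_n = [1.0117, 0.6127, -0.0000], ω = ẑ
J2: z=[0.4540, -0.8910, 0.0000] o=[0.2406, 0.1226, 0.0000] → [-1.0206, -0.5200, -0.1834, 0.4540, -0.8910, 0.0000]
J3: z=[0.4540, -0.8910, 0.0000] o=[0.1625, -0.4223, 0.6797] → [-0.4150, -0.2114, 0.1336, 0.4540, -0.8910, 0.0000]
J4: z=[0.8565, 0.4364, -0.2756] o=[0.2877, -0.3585, 1.1700] → [-0.1907, -0.0686, -0.7013, 0.8565, 0.4364, -0.2756]
q̇ = J⁺·V = [-0.8290, -0.2020, 0.6110, -0.4710]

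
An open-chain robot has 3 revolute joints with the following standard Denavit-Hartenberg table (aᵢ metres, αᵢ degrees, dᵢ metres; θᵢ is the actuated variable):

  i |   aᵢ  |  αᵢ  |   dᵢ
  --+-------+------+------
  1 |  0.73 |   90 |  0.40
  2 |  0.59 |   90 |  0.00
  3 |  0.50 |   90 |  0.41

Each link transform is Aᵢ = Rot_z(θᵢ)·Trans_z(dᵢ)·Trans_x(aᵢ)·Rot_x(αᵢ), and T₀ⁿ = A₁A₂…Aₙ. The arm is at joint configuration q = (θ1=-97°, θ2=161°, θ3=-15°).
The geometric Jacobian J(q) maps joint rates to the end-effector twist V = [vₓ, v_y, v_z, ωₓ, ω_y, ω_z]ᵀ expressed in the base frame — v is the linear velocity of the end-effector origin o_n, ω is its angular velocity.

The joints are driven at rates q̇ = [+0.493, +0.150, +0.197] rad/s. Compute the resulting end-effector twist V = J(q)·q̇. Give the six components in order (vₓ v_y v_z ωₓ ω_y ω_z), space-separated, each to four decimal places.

o_n = [0.1469, 0.1341, 1.1370]
J₁: ẑ×o_n = [-0.1341, 0.1469, 0.0000], ω = ẑ
J2: z=[-0.9925, 0.1219, 0.0000] o=[-0.0890, -0.7246, 0.4000] → [0.0898, 0.7315, -0.8810, -0.9925, 0.1219, 0.0000]
J3: z=[-0.0397, -0.3231, 0.9455] o=[-0.0210, -0.1709, 0.5921] → [-0.4645, 0.1803, 0.0421, -0.0397, -0.3231, 0.9455]
V = J·q̇ = [-0.1441, 0.2176, -0.1239, -0.1567, -0.0454, 0.6793]

-0.1441 0.2176 -0.1239 -0.1567 -0.0454 0.6793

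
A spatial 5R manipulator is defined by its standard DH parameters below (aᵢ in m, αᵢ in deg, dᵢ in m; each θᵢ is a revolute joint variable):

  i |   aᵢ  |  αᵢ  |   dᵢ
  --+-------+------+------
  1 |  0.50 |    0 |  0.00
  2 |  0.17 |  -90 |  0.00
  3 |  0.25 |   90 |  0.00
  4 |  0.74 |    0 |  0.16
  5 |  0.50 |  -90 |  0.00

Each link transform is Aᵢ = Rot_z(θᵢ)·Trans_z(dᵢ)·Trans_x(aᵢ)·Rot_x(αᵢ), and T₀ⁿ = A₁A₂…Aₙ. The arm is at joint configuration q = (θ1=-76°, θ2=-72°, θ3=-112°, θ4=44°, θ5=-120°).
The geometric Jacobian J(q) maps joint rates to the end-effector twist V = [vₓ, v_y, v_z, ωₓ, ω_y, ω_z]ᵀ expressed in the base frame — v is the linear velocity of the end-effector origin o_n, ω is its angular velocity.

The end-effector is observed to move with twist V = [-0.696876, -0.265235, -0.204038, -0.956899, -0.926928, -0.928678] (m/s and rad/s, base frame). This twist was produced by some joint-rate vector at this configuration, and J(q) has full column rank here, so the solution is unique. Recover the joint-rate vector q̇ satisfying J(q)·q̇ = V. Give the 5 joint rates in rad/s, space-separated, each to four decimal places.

-0.7050 -0.7500 0.2790 -0.6130 -0.7920

o_n = [0.4049, -0.3418, 0.7776]
J₁: ẑ×o_n = [0.3418, 0.4049, -0.0000], ω = ẑ
J2: z=[0.0000, 0.0000, 1.0000] o=[0.1210, -0.4851, 0.0000] → [-0.1433, 0.2839, 0.0000, 0.0000, 0.0000, 1.0000]
J3: z=[0.5299, -0.8480, 0.0000] o=[-0.0232, -0.5752, 0.0000] → [-0.6594, -0.4120, 0.4867, 0.5299, -0.8480, 0.0000]
J4: z=[0.7863, 0.4913, -0.3746] o=[0.0562, -0.5256, 0.2318] → [0.3370, -0.5597, -0.0268, 0.7863, 0.4913, -0.3746]
J5: z=[0.7863, 0.4913, -0.3746] o=[0.6235, -0.7773, 0.6654] → [0.2182, -0.0063, 0.4498, 0.7863, 0.4913, -0.3746]
q̇ = J⁺·V = [-0.7050, -0.7500, 0.2790, -0.6130, -0.7920]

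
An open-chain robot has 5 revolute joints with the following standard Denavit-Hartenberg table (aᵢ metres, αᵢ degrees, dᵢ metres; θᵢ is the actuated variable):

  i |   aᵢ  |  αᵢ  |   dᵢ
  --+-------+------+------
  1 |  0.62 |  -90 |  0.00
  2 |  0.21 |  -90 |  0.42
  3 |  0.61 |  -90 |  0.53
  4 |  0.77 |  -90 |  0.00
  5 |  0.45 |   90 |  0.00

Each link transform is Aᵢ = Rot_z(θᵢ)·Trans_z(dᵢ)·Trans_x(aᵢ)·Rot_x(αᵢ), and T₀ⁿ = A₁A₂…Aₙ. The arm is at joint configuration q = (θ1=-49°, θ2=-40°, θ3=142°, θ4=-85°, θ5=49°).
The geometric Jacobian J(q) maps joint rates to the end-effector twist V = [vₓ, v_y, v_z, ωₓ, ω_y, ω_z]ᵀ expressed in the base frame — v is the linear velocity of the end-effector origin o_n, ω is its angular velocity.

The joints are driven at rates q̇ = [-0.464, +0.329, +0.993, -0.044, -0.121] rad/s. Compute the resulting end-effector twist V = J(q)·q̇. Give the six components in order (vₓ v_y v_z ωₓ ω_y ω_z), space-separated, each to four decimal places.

o_n = [0.7985, -1.3458, -1.3055]
J₁: ẑ×o_n = [1.3458, 0.7985, -0.0000], ω = ẑ
J2: z=[0.7547, 0.6561, 0.0000] o=[0.4068, -0.4679, 0.0000] → [-0.8565, 0.9853, -0.9196, 0.7547, 0.6561, 0.0000]
J3: z=[0.4217, -0.4851, -0.7660] o=[0.8293, -0.3138, 0.1350] → [-0.0918, 0.6311, -0.4502, 0.4217, -0.4851, -0.7660]
J4: z=[0.2853, 0.8729, -0.3957] o=[0.5278, -0.5394, -0.5800] → [-0.9525, 0.0999, -0.4664, 0.2853, 0.8729, -0.3957]
J5: z=[-0.8942, 0.0938, -0.4378] o=[0.7935, -0.9080, -1.2016] → [-0.2014, -0.0951, 0.3910, -0.8942, 0.0938, -0.4378]
V = J·q̇ = [-0.9311, 0.5874, -0.7763, 0.7627, -0.3156, -1.1543]

-0.9311 0.5874 -0.7763 0.7627 -0.3156 -1.1543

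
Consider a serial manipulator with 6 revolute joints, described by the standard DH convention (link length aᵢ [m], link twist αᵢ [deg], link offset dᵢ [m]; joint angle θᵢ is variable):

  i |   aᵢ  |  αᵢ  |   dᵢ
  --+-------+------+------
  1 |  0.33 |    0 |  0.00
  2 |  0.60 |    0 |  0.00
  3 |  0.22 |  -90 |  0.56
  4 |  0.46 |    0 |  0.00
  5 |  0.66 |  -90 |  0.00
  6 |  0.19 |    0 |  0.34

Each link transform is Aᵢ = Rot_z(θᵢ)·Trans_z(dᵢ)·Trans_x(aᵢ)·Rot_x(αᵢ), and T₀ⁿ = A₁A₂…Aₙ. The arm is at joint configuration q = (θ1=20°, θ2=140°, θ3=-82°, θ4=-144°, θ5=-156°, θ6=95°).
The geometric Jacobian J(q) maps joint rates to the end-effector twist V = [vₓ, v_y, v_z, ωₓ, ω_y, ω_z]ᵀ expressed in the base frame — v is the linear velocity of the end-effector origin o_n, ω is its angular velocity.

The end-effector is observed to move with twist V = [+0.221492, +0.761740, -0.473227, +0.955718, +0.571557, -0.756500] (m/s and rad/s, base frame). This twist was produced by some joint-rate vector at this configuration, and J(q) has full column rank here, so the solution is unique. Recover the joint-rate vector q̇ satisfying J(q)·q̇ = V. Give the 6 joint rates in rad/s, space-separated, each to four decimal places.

o_n = [-0.0945, 0.1566, 0.1031]
J₁: ẑ×o_n = [-0.1566, -0.0945, 0.0000], ω = ẑ
J2: z=[0.0000, 0.0000, 1.0000] o=[0.3101, 0.1129, 0.0000] → [-0.0437, -0.4046, 0.0000, 0.0000, 0.0000, 1.0000]
J3: z=[0.0000, 0.0000, 1.0000] o=[-0.2537, 0.3181, 0.0000] → [0.1615, 0.1592, -0.0000, 0.0000, 0.0000, 1.0000]
J4: z=[-0.9781, 0.2079, 0.0000] o=[-0.2080, 0.5333, 0.5600] → [-0.0950, -0.4469, 0.3449, -0.9781, 0.2079, 0.0000]
J5: z=[-0.9781, 0.2079, 0.0000] o=[-0.2854, 0.1693, 0.8304] → [-0.1512, -0.7113, -0.0273, -0.9781, 0.2079, 0.0000]
J6: z=[-0.1801, -0.8471, -0.5000] o=[-0.2167, 0.4920, 0.2588] → [-0.0359, -0.0891, 0.1639, -0.1801, -0.8471, -0.5000]
q̇ = J⁺·V = [-0.5090, -0.7350, 0.0500, -0.9460, 0.1300, -0.8750]

-0.5090 -0.7350 0.0500 -0.9460 0.1300 -0.8750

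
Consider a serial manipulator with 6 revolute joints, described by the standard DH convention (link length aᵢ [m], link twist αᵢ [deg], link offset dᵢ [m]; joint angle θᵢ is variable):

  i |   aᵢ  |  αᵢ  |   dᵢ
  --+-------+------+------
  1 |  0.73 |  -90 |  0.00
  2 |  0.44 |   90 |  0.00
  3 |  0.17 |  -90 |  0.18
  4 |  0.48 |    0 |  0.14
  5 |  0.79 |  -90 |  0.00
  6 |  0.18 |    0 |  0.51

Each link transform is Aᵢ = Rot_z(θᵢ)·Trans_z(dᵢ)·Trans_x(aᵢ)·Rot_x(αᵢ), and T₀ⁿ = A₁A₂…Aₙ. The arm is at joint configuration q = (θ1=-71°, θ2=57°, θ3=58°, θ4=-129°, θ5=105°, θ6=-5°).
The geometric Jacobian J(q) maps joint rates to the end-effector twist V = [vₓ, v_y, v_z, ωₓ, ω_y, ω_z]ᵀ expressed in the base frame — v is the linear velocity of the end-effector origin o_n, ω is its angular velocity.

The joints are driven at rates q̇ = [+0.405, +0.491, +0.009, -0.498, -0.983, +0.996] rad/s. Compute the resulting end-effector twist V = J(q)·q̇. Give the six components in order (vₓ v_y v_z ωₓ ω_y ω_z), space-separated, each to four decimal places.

0.7018 -0.5248 0.2952 0.0618 -0.0267 -1.3190

o_n = [1.3625, -1.2006, -0.4231]
J₁: ẑ×o_n = [1.2006, 1.3625, -0.0000], ω = ẑ
J2: z=[0.9455, 0.3256, 0.0000] o=[0.2377, -0.6902, 0.0000] → [-0.1378, 0.4001, -0.8488, 0.9455, 0.3256, 0.0000]
J3: z=[0.2730, -0.7930, 0.5446] o=[0.3157, -0.9168, -0.3690] → [0.1975, 0.5849, 0.7526, 0.2730, -0.7930, 0.5446]
J4: z=[0.3507, 0.6092, 0.7112] o=[0.5171, -1.0590, -0.3465] → [0.0540, 0.6281, -0.5647, 0.3507, 0.6092, 0.7112]
J5: z=[0.3507, 0.6092, 0.7112] o=[0.3975, -1.2705, 0.0905] → [-0.3626, 0.8665, -0.5634, 0.3507, 0.6092, 0.7112]
J6: z=[0.1149, 0.7257, -0.6783] o=[1.1317, -1.5230, -0.0553] → [-0.0483, -0.1143, -0.1304, 0.1149, 0.7257, -0.6783]
V = J·q̇ = [0.7018, -0.5248, 0.2952, 0.0618, -0.0267, -1.3190]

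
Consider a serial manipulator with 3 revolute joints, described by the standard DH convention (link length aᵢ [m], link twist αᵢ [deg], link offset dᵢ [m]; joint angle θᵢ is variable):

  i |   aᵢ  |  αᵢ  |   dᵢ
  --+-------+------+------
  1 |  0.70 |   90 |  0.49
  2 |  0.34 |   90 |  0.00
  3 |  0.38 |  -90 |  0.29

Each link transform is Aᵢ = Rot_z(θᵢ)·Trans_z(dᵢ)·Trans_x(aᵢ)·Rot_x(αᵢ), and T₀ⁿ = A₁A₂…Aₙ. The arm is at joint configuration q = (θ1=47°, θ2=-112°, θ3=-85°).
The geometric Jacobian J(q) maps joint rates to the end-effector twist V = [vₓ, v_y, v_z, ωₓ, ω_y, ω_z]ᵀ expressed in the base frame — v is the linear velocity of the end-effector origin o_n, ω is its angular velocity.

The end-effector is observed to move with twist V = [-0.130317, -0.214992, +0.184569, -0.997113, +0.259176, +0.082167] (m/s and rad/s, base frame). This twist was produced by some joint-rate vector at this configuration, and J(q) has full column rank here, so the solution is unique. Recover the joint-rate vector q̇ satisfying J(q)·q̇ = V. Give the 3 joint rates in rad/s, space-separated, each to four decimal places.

o_n = [-0.0782, 0.4712, 0.2527]
J₁: ẑ×o_n = [-0.4712, -0.0782, 0.0000], ω = ẑ
J2: z=[0.7314, -0.6820, 0.0000] o=[0.4774, 0.5119, 0.4900] → [0.1618, 0.1736, -0.4087, 0.7314, -0.6820, 0.0000]
J3: z=[-0.6323, -0.6781, 0.3746] o=[0.3905, 0.4188, 0.1748] → [-0.0725, -0.1263, -0.3510, -0.6323, -0.6781, 0.3746]
q̇ = J⁺·V = [-0.1160, -0.9060, 0.5290]

-0.1160 -0.9060 0.5290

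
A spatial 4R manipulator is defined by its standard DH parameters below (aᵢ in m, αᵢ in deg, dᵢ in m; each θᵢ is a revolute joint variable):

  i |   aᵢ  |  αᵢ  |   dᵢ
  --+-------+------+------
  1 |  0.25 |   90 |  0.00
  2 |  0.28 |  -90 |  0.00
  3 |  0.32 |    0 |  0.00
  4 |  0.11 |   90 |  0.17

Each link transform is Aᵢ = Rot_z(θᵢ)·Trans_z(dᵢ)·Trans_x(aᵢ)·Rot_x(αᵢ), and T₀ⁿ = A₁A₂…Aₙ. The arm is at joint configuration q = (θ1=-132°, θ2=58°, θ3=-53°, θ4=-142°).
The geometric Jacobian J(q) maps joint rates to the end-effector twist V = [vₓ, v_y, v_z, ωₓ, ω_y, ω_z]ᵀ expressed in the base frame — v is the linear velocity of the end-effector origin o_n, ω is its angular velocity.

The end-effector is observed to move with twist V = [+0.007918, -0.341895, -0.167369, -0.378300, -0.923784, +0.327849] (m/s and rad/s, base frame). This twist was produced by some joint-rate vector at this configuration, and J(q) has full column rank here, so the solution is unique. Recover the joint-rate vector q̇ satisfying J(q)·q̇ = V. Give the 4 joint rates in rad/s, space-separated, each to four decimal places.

o_n = [-0.3695, -0.0710, 0.4008]
J₁: ẑ×o_n = [0.0710, -0.3695, 0.0000], ω = ẑ
J2: z=[-0.7431, 0.6691, 0.0000] o=[-0.1673, -0.1858, 0.0000] → [0.2682, 0.2978, 0.0500, -0.7431, 0.6691, 0.0000]
J3: z=[0.5675, 0.6302, 0.5299] o=[-0.2666, -0.2961, 0.2375] → [-0.0164, -0.1472, 0.1926, 0.5675, 0.6302, 0.5299]
J4: z=[0.5675, 0.6302, 0.5299] o=[-0.5248, -0.2009, 0.4008] → [-0.0689, 0.0823, -0.0241, 0.5675, 0.6302, 0.5299]
q̇ = J⁺·V = [0.9150, -0.3370, -0.8180, -0.2900]

0.9150 -0.3370 -0.8180 -0.2900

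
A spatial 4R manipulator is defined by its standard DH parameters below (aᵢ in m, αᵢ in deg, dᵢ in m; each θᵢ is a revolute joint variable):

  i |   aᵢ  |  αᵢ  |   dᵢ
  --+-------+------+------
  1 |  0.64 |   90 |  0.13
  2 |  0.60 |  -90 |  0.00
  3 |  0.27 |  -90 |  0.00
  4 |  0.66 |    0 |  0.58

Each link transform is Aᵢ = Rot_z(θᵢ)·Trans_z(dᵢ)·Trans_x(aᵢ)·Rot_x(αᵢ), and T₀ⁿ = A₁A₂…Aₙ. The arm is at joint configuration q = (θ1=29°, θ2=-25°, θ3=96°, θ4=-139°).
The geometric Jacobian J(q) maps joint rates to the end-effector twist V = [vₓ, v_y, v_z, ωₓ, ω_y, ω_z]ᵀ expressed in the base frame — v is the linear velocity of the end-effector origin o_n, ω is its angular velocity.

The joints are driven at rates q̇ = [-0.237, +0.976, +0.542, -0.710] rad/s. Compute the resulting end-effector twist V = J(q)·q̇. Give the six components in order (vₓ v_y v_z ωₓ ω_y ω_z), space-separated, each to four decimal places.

0.0336 -0.9082 -0.1798 1.1972 -0.3674 -0.0442

o_n = [0.8965, 0.1682, 0.5026]
J₁: ẑ×o_n = [-0.1682, 0.8965, 0.0000], ω = ẑ
J2: z=[0.4848, -0.8746, 0.0000] o=[0.5598, 0.3103, 0.1300] → [-0.3258, -0.1806, 0.2256, 0.4848, -0.8746, 0.0000]
J3: z=[0.3696, 0.2049, 0.9063] o=[1.0354, 0.5739, -0.1236] → [0.4960, -0.3573, -0.1215, 0.3696, 0.2049, 0.9063]
J4: z=[-0.7377, -0.5284, 0.4203] o=[0.8828, 0.7964, -0.1116] → [-0.0605, 0.4588, 0.4706, -0.7377, -0.5284, 0.4203]
V = J·q̇ = [0.0336, -0.9082, -0.1798, 1.1972, -0.3674, -0.0442]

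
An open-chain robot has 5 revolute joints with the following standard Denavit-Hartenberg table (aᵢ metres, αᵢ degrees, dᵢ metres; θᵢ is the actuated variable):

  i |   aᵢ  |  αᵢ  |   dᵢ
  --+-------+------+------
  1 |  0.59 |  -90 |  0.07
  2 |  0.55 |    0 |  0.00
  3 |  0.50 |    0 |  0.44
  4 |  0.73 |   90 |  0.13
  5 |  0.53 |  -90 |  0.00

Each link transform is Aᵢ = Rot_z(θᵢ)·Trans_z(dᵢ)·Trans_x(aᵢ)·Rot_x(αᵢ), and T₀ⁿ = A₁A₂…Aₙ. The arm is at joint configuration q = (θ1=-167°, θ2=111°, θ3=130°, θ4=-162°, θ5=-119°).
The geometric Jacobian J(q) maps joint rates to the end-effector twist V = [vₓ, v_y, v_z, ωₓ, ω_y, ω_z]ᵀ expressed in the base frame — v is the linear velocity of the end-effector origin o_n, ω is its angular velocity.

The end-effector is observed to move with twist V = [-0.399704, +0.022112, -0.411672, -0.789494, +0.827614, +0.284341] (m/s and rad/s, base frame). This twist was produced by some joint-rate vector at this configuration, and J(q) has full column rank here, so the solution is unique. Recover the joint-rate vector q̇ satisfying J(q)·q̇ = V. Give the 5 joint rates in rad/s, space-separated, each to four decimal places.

o_n = [-0.2106, -0.1579, -0.4705]
J₁: ẑ×o_n = [0.1579, -0.2106, 0.0000], ω = ẑ
J2: z=[0.2250, -0.9744, 0.0000] o=[-0.5749, -0.1327, 0.0700] → [0.5267, 0.1216, 0.3492, 0.2250, -0.9744, 0.0000]
J3: z=[0.2250, -0.9744, 0.0000] o=[-0.3828, -0.0884, -0.4435] → [0.0264, 0.0061, 0.1521, 0.2250, -0.9744, 0.0000]
J4: z=[0.2250, -0.9744, 0.0000] o=[-0.0477, -0.4626, -0.0062] → [0.4525, 0.1045, -0.0903, 0.2250, -0.9744, 0.0000]
J5: z=[-0.9565, -0.2208, 0.1908] o=[-0.1541, -0.6206, -0.7227] → [-0.1440, 0.2305, -0.4550, -0.9565, -0.2208, 0.1908]
q̇ = J⁺·V = [0.1710, -0.3550, -0.3060, -0.3230, 0.5940]

0.1710 -0.3550 -0.3060 -0.3230 0.5940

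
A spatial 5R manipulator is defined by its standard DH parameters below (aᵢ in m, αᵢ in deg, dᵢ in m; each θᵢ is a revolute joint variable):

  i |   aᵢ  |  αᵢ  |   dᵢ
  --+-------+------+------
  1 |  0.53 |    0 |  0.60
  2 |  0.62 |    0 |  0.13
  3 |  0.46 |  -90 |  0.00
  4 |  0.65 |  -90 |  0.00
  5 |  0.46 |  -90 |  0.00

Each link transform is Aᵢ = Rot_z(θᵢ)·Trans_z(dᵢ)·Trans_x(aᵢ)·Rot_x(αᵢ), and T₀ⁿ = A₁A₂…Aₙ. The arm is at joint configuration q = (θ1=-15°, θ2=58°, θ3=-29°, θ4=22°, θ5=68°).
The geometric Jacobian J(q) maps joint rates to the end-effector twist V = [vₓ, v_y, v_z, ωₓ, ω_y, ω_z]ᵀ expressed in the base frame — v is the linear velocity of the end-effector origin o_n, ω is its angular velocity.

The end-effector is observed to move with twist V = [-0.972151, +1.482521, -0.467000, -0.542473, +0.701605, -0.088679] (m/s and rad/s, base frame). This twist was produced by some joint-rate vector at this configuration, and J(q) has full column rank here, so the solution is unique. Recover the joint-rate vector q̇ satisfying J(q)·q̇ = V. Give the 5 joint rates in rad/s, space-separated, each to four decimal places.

o_n = [2.2547, 0.1676, 0.4220]
J₁: ẑ×o_n = [-0.1676, 2.2547, 0.0000], ω = ẑ
J2: z=[0.0000, 0.0000, 1.0000] o=[0.5119, -0.1372, 0.6000] → [-0.3047, 1.7427, 0.0000, 0.0000, 0.0000, 1.0000]
J3: z=[0.0000, 0.0000, 1.0000] o=[0.9654, 0.2857, 0.7300] → [0.1181, 1.2893, -0.0000, 0.0000, 0.0000, 1.0000]
J4: z=[-0.2419, 0.9703, 0.0000] o=[1.4117, 0.3969, 0.7300] → [-0.2989, -0.0745, -0.7624, -0.2419, 0.9703, 0.0000]
J5: z=[-0.3635, -0.0906, -0.9272] o=[1.9965, 0.5427, 0.4865] → [-0.3420, -0.2629, 0.1598, -0.3635, -0.0906, -0.9272]
q̇ = J⁺·V = [0.3580, 0.9350, -0.4990, 0.8120, 0.9520]

0.3580 0.9350 -0.4990 0.8120 0.9520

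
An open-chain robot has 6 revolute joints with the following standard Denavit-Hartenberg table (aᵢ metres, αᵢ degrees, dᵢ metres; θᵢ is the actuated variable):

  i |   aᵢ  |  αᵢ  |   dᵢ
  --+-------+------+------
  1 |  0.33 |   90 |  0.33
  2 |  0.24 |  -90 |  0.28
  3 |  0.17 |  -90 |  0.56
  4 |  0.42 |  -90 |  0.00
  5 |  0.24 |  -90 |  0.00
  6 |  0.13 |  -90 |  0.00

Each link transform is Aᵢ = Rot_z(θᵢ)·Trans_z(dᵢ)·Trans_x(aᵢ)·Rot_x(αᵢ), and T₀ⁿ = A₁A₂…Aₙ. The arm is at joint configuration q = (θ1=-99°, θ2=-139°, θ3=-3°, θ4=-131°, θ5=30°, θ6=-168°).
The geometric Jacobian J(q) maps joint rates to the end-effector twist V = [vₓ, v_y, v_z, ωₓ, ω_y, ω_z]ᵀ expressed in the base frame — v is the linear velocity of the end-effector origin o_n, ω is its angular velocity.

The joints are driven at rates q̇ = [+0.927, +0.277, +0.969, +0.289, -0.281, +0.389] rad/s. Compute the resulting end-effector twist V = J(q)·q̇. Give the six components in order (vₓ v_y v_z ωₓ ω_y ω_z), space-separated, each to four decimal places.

o_n = [-0.4651, -0.8365, -0.4586]
J₁: ẑ×o_n = [0.8365, -0.4651, 0.0000], ω = ẑ
J2: z=[-0.9877, 0.1564, 0.0000] o=[-0.0516, -0.3259, 0.3300] → [-0.1234, -0.7789, 0.5690, -0.9877, 0.1564, 0.0000]
J3: z=[-0.1026, -0.6480, -0.7547] o=[-0.2998, -0.1032, 0.1725] → [-0.1444, 0.0600, -0.0318, -0.1026, -0.6480, -0.7547]
J4: z=[0.9925, -0.1172, -0.0343] o=[-0.3461, -0.3382, -0.3615] → [-0.0057, 0.1005, -0.5086, 0.9925, -0.1172, -0.0343]
J5: z=[-0.0174, 0.1429, -0.9896] o=[-0.3968, -0.7509, -0.4202] → [-0.0902, 0.0669, 0.0112, -0.0174, 0.1429, -0.9896]
J6: z=[-0.7991, 0.5929, 0.0996] o=[-0.5411, -0.9411, -0.4451] → [-0.0185, -0.0033, -0.1286, -0.7991, 0.5929, 0.0996]
V = J·q̇ = [0.6178, -0.5798, -0.0734, -0.3922, -0.4279, 0.5026]

0.6178 -0.5798 -0.0734 -0.3922 -0.4279 0.5026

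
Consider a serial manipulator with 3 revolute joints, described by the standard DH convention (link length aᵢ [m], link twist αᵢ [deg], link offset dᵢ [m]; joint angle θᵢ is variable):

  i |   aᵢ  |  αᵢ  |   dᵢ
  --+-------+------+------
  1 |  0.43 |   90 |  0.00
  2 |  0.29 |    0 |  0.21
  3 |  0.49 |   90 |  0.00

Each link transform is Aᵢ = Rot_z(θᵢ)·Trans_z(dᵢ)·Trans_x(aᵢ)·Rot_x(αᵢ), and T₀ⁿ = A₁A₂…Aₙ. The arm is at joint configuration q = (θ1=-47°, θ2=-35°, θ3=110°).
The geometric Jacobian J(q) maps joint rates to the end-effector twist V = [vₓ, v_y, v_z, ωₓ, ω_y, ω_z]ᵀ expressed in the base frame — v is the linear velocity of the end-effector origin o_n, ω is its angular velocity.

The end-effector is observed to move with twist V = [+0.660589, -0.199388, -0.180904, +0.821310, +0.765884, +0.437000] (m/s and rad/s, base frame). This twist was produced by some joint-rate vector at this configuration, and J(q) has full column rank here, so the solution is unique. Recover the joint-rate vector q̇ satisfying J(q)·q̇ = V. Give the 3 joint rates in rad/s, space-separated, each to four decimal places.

0.4370 -0.1620 -0.9610

o_n = [0.3882, -0.7242, 0.3070]
J₁: ẑ×o_n = [0.7242, 0.3882, -0.0000], ω = ẑ
J2: z=[-0.7314, -0.6820, 0.0000] o=[0.2933, -0.3145, 0.0000] → [-0.2094, 0.2245, 0.3644, -0.7314, -0.6820, 0.0000]
J3: z=[-0.7314, -0.6820, 0.0000] o=[0.3017, -0.6314, -0.1663] → [-0.3228, 0.3462, 0.1268, -0.7314, -0.6820, 0.0000]
q̇ = J⁺·V = [0.4370, -0.1620, -0.9610]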